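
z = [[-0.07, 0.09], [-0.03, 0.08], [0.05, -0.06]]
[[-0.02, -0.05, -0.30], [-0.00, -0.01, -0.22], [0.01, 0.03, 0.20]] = z @ [[0.47, 0.90, 1.34], [0.15, 0.19, -2.27]]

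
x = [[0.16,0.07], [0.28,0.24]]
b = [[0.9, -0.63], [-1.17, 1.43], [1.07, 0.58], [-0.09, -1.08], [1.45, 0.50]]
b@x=[[-0.03, -0.09], [0.21, 0.26], [0.33, 0.21], [-0.32, -0.27], [0.37, 0.22]]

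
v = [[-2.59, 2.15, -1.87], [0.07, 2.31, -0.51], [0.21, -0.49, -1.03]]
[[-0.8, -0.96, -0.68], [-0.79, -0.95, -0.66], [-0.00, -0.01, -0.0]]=v @[[-0.05, -0.06, -0.04], [-0.31, -0.37, -0.26], [0.14, 0.17, 0.12]]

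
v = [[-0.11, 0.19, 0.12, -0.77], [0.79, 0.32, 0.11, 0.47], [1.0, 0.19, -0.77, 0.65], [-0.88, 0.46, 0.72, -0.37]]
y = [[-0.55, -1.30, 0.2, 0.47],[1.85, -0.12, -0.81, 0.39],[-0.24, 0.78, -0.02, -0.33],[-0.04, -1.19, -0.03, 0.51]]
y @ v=[[-1.18, -0.27, -0.02, -0.23],[-1.45, 0.34, 1.11, -2.15],[0.91, 0.05, -0.17, 0.66],[-1.41, -0.16, 0.25, -0.74]]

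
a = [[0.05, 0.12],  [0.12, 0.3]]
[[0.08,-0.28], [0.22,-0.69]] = a@[[-2.03, -2.09], [1.54, -1.46]]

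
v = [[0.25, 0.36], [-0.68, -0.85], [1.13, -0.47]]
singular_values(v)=[1.35, 1.02]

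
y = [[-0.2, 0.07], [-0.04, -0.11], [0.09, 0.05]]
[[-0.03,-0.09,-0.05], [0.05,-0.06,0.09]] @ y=[[0.01, 0.01],[0.0, 0.01]]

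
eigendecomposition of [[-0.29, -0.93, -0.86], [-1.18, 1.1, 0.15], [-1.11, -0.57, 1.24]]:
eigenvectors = [[(0.81+0j), (0.41+0.07j), (0.41-0.07j)], [(0.38+0j), (-0.88+0j), -0.88-0.00j], [(0.45+0j), 0.06-0.22j, (0.06+0.22j)]]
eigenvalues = [(-1.21+0j), (1.63+0.13j), (1.63-0.13j)]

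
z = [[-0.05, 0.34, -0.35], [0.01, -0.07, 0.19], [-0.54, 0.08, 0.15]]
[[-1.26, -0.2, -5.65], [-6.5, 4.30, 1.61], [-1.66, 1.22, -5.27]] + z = [[-1.31, 0.14, -6.0], [-6.49, 4.23, 1.8], [-2.20, 1.30, -5.12]]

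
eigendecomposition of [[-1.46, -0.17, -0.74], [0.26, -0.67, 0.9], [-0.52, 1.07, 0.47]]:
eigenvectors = [[0.74, -0.41, -0.28], [-0.52, -0.80, 0.4], [0.42, 0.43, 0.87]]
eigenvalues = [-1.76, -1.02, 1.12]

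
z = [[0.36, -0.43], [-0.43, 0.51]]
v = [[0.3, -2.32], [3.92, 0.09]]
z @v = [[-1.58, -0.87], [1.87, 1.04]]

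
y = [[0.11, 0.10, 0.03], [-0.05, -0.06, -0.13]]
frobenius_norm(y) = 0.21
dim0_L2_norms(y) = [0.12, 0.12, 0.13]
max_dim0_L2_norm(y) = 0.13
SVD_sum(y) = [[0.08, 0.08, 0.08], [-0.08, -0.08, -0.08]] + [[0.03, 0.02, -0.05],[0.03, 0.02, -0.05]]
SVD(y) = [[-0.71, 0.71], [0.71, 0.71]] @ diag([0.19595917942265426, 0.08717797887081348]) @ [[-0.58, -0.58, -0.58], [0.49, 0.32, -0.81]]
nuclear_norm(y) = 0.28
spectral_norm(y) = 0.20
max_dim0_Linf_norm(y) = 0.13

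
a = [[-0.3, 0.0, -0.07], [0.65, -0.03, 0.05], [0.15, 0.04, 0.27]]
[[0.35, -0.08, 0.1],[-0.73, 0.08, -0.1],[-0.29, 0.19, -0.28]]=a @ [[-1.0, 0.15, -0.13], [1.43, 1.22, -0.95], [-0.73, 0.43, -0.82]]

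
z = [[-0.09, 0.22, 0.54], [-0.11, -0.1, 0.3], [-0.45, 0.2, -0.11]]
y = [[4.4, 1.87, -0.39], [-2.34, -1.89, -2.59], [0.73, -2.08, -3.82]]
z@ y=[[-0.52, -1.71, -2.60], [-0.03, -0.64, -0.84], [-2.53, -0.99, 0.08]]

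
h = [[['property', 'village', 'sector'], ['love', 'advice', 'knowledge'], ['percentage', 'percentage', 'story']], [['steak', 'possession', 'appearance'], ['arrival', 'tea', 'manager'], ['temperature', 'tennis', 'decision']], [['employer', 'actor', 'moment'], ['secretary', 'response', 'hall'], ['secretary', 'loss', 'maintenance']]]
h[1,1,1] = 'tea'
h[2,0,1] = 'actor'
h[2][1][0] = 'secretary'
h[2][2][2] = 'maintenance'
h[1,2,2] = 'decision'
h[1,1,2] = 'manager'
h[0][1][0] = 'love'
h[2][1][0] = 'secretary'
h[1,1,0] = 'arrival'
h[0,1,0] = 'love'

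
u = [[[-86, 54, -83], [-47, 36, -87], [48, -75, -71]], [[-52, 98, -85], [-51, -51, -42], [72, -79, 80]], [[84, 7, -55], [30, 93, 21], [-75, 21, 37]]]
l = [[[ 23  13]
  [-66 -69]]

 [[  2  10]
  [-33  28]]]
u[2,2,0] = -75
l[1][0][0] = 2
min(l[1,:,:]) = -33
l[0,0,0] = 23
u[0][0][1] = 54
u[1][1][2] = -42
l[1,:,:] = [[2, 10], [-33, 28]]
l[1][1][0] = -33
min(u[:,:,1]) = -79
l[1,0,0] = 2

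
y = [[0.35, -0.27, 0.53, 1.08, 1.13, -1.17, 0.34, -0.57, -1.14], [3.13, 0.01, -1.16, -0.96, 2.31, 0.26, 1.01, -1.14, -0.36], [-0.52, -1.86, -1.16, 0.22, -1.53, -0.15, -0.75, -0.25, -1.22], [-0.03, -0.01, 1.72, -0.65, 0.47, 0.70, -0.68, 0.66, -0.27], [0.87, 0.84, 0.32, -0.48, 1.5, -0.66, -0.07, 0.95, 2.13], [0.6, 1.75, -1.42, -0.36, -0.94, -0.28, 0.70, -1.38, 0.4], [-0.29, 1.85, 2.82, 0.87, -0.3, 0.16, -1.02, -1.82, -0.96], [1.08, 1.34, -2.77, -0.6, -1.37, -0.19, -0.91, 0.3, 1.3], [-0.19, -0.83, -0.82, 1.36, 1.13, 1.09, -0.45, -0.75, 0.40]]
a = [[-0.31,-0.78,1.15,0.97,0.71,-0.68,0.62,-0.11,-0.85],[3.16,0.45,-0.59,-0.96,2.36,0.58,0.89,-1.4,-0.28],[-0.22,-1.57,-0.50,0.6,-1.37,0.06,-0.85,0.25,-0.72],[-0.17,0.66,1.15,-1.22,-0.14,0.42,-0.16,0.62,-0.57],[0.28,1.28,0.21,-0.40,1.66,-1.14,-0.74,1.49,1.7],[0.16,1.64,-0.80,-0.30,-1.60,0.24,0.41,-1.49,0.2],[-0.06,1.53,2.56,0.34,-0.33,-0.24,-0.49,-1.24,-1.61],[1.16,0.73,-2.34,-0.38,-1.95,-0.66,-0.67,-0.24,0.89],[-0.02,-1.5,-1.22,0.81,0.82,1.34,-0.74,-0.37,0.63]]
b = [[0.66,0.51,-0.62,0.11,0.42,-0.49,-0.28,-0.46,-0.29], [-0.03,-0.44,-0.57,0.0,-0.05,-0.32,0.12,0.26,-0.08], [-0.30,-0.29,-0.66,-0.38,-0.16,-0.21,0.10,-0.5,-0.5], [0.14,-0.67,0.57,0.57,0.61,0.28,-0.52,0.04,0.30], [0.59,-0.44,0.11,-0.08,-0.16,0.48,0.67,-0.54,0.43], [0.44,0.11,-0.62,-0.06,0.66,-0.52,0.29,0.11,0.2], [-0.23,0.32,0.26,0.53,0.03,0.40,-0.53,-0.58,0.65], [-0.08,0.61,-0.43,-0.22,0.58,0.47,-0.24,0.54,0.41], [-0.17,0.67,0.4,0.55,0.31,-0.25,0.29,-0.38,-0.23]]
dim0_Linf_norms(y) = [3.13, 1.86, 2.82, 1.36, 2.31, 1.17, 1.02, 1.82, 2.13]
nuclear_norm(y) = 25.20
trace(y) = -0.55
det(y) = -313.56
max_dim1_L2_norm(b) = 1.39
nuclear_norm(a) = 23.25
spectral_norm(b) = 2.00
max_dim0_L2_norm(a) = 4.23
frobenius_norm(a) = 9.51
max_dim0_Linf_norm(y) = 3.13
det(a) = -0.00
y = a + b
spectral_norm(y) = 5.67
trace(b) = -0.77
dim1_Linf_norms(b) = [0.66, 0.57, 0.66, 0.67, 0.67, 0.66, 0.65, 0.61, 0.67]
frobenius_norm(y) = 9.97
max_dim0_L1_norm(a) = 10.94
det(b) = 0.57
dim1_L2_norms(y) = [2.46, 4.46, 3.1, 2.25, 3.15, 3.01, 4.2, 3.94, 2.58]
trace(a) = 0.22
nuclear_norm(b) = 10.01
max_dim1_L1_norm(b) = 3.84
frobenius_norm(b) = 3.72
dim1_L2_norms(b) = [1.37, 0.84, 1.15, 1.39, 1.32, 1.2, 1.31, 1.3, 1.17]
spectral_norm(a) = 4.98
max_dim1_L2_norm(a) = 4.49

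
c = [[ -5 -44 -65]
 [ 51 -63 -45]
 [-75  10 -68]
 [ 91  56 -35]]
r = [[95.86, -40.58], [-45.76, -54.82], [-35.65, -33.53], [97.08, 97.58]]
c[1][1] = -63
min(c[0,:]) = -65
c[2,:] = [-75, 10, -68]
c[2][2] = -68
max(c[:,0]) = 91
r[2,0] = -35.65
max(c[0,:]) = -5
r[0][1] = -40.58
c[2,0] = -75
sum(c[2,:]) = -133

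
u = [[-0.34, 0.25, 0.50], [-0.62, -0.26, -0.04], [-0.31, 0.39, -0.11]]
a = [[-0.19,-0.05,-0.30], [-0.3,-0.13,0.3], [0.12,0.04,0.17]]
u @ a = [[0.05,0.00,0.26], [0.19,0.06,0.1], [-0.07,-0.04,0.19]]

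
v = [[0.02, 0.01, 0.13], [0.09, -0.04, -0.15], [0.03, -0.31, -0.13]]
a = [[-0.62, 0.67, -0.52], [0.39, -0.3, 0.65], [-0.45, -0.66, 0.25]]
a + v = [[-0.6, 0.68, -0.39], [0.48, -0.34, 0.5], [-0.42, -0.97, 0.12]]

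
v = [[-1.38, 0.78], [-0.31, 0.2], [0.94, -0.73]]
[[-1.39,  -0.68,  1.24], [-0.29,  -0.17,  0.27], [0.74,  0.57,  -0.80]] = v@[[1.59, 0.19, -1.01], [1.03, -0.54, -0.2]]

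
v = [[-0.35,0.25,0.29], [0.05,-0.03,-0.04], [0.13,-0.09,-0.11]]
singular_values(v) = [0.56, 0.01, 0.0]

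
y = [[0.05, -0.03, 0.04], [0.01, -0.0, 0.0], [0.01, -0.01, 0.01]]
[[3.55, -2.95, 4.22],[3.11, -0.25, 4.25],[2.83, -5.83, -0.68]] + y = [[3.60, -2.98, 4.26], [3.12, -0.25, 4.25], [2.84, -5.84, -0.67]]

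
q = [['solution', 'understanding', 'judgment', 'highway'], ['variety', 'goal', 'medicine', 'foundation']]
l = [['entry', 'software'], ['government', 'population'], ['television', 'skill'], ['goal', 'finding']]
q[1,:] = ['variety', 'goal', 'medicine', 'foundation']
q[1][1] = 'goal'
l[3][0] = 'goal'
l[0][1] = 'software'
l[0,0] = 'entry'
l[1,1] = 'population'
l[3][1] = 'finding'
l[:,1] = ['software', 'population', 'skill', 'finding']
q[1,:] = ['variety', 'goal', 'medicine', 'foundation']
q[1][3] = 'foundation'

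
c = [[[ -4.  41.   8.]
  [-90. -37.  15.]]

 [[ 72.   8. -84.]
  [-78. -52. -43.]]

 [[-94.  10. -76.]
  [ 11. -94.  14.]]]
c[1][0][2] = -84.0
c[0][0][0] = -4.0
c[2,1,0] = 11.0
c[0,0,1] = 41.0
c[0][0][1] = 41.0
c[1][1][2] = -43.0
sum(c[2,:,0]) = -83.0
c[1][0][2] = -84.0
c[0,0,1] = 41.0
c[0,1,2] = 15.0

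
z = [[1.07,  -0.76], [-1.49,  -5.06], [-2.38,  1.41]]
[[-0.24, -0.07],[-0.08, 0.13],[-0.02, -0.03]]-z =[[-1.31, 0.69],[1.41, 5.19],[2.36, -1.44]]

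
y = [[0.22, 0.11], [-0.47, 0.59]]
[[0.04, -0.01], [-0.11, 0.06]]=y @ [[0.19, -0.08], [-0.03, 0.03]]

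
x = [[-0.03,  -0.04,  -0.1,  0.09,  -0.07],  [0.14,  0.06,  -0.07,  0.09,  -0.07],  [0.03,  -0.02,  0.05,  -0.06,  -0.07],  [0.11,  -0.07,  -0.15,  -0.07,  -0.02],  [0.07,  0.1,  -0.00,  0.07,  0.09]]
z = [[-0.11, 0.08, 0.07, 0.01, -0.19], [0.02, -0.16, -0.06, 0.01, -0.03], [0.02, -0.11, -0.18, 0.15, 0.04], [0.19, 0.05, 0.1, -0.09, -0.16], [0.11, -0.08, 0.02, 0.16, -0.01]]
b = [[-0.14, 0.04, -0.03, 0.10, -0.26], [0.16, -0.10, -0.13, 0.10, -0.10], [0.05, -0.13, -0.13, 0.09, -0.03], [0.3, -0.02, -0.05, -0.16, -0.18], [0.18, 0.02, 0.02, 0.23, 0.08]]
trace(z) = -0.55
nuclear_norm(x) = 0.75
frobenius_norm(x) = 0.39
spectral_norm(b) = 0.45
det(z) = -0.00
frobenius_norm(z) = 0.53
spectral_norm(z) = 0.38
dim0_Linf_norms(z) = [0.19, 0.16, 0.18, 0.16, 0.19]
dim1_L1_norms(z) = [0.46, 0.28, 0.5, 0.59, 0.38]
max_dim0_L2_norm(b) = 0.41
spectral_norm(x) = 0.26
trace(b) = -0.45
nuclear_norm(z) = 1.08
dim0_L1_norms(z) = [0.45, 0.48, 0.43, 0.42, 0.43]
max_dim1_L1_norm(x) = 0.43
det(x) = -0.00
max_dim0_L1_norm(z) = 0.48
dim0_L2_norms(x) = [0.2, 0.14, 0.2, 0.17, 0.15]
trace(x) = 0.10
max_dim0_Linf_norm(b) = 0.3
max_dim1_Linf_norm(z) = 0.19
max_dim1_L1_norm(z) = 0.59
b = z + x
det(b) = 0.00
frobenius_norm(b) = 0.68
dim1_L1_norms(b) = [0.57, 0.59, 0.43, 0.71, 0.53]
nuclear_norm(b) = 1.31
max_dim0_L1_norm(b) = 0.83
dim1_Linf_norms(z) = [0.19, 0.16, 0.18, 0.19, 0.16]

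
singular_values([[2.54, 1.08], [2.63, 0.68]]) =[3.86, 0.29]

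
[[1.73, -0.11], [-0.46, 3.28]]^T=[[1.73, -0.46], [-0.11, 3.28]]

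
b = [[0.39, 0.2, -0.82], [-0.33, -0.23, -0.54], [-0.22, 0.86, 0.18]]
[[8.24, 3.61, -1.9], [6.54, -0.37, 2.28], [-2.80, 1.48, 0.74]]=b @[[-1.11,2.86,-5.71], [-1.26,2.94,-0.49], [-10.89,-2.32,-0.52]]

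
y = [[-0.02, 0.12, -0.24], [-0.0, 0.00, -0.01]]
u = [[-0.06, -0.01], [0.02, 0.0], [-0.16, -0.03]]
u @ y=[[0.0, -0.01, 0.01], [-0.00, 0.0, -0.0], [0.00, -0.02, 0.04]]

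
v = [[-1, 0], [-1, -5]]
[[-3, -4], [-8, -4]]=v@ [[3, 4], [1, 0]]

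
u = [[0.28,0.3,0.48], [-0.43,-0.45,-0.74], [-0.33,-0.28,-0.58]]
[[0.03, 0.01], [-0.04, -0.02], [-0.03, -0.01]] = u @ [[-0.10, -0.04], [0.03, 0.01], [0.1, 0.04]]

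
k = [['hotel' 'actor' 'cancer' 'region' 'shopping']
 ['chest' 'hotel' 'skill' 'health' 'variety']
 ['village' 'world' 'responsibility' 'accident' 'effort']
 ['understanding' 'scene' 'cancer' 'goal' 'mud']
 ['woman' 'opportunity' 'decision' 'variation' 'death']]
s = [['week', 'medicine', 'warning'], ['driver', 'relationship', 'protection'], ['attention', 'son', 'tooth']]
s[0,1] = 'medicine'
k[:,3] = ['region', 'health', 'accident', 'goal', 'variation']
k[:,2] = ['cancer', 'skill', 'responsibility', 'cancer', 'decision']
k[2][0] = 'village'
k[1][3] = 'health'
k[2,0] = 'village'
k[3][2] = 'cancer'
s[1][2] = 'protection'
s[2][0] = 'attention'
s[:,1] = ['medicine', 'relationship', 'son']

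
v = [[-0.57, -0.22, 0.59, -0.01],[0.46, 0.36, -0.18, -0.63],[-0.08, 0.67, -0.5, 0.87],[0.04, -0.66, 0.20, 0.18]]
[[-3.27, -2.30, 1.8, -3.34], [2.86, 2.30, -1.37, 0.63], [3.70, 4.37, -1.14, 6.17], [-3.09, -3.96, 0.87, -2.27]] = v @ [[2.36, -0.49, -1.79, 1.59], [4.38, 5.11, -1.18, 3.51], [-1.63, -2.48, 0.88, -2.76], [0.16, -0.38, -0.06, 2.95]]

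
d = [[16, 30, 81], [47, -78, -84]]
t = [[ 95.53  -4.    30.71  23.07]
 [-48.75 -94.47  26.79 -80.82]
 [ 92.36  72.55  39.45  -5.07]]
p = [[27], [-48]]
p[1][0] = -48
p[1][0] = -48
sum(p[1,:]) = -48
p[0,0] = 27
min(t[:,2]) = 26.79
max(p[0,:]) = 27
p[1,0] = -48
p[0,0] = 27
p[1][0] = -48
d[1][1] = -78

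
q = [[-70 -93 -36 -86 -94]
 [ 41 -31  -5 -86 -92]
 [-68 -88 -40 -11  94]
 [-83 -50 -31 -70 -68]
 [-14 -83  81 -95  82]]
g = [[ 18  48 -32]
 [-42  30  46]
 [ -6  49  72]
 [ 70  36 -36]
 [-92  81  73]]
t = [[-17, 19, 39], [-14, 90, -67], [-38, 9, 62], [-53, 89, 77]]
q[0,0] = -70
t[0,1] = 19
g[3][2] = -36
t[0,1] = 19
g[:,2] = [-32, 46, 72, -36, 73]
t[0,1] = 19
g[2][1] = 49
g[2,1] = 49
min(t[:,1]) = 9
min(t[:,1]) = 9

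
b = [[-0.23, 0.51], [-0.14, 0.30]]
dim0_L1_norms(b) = [0.37, 0.81]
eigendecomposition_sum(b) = [[(-0.12+0.15j), 0.26-0.26j], [-0.07+0.07j, (0.15-0.12j)]] + [[(-0.11-0.15j), (0.26+0.26j)], [-0.07-0.07j, (0.15+0.12j)]]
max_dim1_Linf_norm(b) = 0.51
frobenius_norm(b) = 0.65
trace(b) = 0.07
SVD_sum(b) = [[-0.23, 0.51],[-0.14, 0.3]] + [[0.0, 0.00], [-0.00, -0.0]]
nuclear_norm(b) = 0.65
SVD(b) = [[-0.86,-0.51], [-0.51,0.86]] @ diag([0.6500664347974693, 0.0036919303497768377]) @ [[0.41, -0.91], [-0.91, -0.41]]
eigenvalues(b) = [(0.03+0.03j), (0.03-0.03j)]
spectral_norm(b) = 0.65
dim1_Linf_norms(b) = [0.51, 0.3]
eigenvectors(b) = [[0.89+0.00j, 0.89-0.00j], [0.46+0.06j, (0.46-0.06j)]]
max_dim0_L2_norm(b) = 0.59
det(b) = 0.00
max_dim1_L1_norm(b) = 0.74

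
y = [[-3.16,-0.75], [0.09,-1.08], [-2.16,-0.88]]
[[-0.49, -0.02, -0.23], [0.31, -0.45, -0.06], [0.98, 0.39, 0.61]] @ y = [[2.04, 0.59], [-0.89, 0.31], [-4.38, -1.69]]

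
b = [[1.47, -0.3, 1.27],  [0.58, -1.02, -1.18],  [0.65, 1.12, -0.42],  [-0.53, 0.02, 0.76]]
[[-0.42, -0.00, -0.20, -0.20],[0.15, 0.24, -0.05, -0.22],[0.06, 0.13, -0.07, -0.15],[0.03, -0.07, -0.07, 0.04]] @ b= [[-0.64, -0.10, -0.60], [0.44, -0.35, -0.24], [0.20, -0.23, -0.16], [-0.06, -0.02, 0.18]]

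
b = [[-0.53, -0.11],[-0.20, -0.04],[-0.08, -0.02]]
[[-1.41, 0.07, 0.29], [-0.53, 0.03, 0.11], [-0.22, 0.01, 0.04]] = b @ [[2.33, -0.30, -0.8],[1.58, 0.81, 1.18]]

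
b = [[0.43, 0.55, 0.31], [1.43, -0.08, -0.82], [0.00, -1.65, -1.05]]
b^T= [[0.43,1.43,0.00], [0.55,-0.08,-1.65], [0.31,-0.82,-1.05]]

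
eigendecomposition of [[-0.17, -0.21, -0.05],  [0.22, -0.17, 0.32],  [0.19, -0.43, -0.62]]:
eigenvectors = [[0.45+0.00j,(-0.05-0.35j),(-0.05+0.35j)],[(0.59+0j),(-0.7+0j),(-0.7-0j)],[-0.68+0.00j,0.30-0.54j,(0.3+0.54j)]]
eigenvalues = [(-0.37+0j), (-0.29+0.36j), (-0.29-0.36j)]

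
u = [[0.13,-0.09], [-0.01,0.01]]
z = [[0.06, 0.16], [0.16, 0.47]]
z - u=[[-0.07, 0.25], [0.17, 0.46]]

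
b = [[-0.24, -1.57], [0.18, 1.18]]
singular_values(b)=[1.99, 0.0]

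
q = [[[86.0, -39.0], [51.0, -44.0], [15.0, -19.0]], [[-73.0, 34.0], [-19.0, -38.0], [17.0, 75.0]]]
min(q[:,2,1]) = -19.0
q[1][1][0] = -19.0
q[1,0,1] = 34.0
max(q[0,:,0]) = 86.0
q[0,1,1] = -44.0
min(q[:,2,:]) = -19.0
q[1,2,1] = 75.0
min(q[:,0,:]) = -73.0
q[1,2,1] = 75.0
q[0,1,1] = -44.0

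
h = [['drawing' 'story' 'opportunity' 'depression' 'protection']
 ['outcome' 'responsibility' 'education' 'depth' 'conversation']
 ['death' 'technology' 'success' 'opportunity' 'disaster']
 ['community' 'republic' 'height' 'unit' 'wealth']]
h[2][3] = 'opportunity'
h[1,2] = 'education'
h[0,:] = ['drawing', 'story', 'opportunity', 'depression', 'protection']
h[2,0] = 'death'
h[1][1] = 'responsibility'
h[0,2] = 'opportunity'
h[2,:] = ['death', 'technology', 'success', 'opportunity', 'disaster']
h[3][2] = 'height'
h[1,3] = 'depth'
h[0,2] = 'opportunity'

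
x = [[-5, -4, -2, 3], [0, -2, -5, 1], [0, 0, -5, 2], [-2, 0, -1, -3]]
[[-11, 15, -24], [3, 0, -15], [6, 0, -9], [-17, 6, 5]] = x@ [[4, -3, 0], [0, 0, 4], [0, 0, 1], [3, 0, -2]]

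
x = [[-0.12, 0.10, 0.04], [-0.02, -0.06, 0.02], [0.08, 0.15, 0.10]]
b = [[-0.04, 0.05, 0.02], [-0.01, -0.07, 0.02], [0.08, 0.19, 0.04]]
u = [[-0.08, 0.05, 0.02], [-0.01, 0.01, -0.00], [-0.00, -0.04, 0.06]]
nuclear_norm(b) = 0.31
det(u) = -0.00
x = b + u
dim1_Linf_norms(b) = [0.05, 0.07, 0.19]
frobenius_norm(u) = 0.12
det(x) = 0.00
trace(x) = -0.08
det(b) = 0.00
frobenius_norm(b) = 0.23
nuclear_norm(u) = 0.17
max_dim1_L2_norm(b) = 0.21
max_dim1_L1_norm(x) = 0.33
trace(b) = -0.07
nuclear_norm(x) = 0.41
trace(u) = -0.01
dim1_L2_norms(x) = [0.16, 0.07, 0.2]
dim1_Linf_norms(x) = [0.12, 0.06, 0.15]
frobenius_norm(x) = 0.26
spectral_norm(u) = 0.10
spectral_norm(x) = 0.21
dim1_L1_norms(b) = [0.11, 0.1, 0.31]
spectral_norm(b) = 0.22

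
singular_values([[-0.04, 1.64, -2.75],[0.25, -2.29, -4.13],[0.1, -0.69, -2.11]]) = [5.56, 2.57, 0.0]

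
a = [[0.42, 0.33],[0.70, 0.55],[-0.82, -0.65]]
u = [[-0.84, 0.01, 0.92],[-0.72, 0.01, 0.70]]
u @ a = [[-1.10, -0.87], [-0.87, -0.69]]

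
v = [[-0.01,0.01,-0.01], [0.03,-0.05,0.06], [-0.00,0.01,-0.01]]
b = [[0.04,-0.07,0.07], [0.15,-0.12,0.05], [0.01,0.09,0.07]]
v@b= [[0.0,-0.00,-0.0], [-0.01,0.01,0.00], [0.0,-0.00,-0.0]]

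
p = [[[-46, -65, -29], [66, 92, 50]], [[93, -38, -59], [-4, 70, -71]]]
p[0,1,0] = 66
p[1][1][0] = -4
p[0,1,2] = 50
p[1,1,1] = 70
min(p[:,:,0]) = -46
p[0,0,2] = -29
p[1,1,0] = -4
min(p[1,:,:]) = -71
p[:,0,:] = [[-46, -65, -29], [93, -38, -59]]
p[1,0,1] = -38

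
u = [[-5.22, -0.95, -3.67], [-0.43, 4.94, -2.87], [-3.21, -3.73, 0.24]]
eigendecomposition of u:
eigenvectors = [[-0.88, -0.54, -0.1], [-0.14, 0.42, -0.84], [-0.45, 0.73, 0.53]]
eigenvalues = [-7.23, 0.48, 6.71]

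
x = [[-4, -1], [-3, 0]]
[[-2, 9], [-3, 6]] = x@[[1, -2], [-2, -1]]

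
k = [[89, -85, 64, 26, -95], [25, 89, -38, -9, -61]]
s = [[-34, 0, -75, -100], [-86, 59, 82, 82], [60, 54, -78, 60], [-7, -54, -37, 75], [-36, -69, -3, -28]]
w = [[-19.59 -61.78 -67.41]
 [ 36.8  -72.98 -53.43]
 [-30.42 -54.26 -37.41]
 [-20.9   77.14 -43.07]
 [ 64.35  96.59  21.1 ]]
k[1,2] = -38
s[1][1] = 59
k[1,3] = -9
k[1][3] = -9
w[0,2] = -67.41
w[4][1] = 96.59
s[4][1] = -69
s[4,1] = -69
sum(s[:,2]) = -111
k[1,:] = [25, 89, -38, -9, -61]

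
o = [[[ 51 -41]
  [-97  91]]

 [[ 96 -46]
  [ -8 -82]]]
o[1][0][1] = -46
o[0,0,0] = 51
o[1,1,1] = -82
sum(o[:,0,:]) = 60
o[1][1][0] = -8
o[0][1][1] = 91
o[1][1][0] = -8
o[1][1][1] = -82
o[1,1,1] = -82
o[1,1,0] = -8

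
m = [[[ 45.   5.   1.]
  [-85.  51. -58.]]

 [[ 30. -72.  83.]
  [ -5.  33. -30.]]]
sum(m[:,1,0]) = -90.0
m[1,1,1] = 33.0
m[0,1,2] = -58.0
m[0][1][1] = 51.0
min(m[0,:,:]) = -85.0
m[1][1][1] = 33.0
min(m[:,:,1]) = -72.0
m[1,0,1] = -72.0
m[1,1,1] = 33.0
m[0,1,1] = 51.0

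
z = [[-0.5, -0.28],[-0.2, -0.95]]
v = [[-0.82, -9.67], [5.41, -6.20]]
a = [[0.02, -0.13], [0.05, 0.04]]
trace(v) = -7.02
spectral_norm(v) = 11.75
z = v @ a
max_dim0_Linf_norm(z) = 0.95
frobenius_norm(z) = 1.13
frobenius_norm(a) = 0.15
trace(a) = 0.06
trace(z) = -1.45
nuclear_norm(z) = 1.45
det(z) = 0.42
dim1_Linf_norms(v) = [9.67, 6.2]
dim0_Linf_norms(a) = [0.05, 0.13]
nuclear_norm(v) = 16.63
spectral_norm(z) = 1.06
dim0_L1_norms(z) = [0.7, 1.23]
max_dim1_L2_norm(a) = 0.13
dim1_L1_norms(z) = [0.78, 1.15]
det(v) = 57.40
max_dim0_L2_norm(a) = 0.14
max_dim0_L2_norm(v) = 11.49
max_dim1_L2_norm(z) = 0.97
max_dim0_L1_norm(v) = 15.87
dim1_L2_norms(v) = [9.7, 8.23]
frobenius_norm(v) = 12.72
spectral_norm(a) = 0.14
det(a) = 0.01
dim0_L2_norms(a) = [0.05, 0.14]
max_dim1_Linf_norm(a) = 0.13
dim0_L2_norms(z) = [0.54, 0.99]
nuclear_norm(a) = 0.19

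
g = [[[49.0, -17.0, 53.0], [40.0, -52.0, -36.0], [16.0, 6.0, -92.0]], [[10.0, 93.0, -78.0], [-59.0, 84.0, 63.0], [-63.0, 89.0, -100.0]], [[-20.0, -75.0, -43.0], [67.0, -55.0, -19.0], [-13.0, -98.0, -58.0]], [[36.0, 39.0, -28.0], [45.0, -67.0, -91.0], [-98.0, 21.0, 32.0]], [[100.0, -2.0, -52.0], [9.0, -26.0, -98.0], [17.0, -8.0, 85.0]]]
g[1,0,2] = -78.0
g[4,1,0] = 9.0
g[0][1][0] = 40.0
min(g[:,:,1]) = -98.0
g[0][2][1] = 6.0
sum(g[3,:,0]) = -17.0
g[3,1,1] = -67.0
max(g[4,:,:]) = 100.0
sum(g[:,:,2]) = -462.0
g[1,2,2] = -100.0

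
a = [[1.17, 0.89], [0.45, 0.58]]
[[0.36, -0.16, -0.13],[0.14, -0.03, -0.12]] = a@[[0.29, -0.23, 0.1], [0.02, 0.12, -0.28]]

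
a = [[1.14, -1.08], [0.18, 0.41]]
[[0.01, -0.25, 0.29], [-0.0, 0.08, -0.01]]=a@[[0.00,-0.03,0.16], [-0.01,0.20,-0.10]]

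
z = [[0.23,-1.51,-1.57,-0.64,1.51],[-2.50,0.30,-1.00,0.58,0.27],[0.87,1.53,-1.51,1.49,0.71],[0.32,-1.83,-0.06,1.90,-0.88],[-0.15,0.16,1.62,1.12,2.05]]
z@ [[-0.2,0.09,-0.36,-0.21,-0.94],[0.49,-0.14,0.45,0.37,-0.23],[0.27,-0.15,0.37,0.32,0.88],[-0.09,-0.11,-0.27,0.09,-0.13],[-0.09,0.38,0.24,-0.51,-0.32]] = [[-1.29, 1.11, -0.81, -1.94, -1.65],[0.3, -0.08, 0.57, 0.23, 1.24],[-0.03, 0.20, -0.42, -0.33, -2.92],[-1.07, -0.25, -1.69, -0.14, 0.10],[0.26, 0.38, 0.91, -0.34, 0.73]]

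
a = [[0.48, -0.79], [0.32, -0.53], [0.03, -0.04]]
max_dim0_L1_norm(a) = 1.36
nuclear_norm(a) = 1.12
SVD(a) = [[-0.83,0.12], [-0.56,-0.26], [-0.04,0.96]] @ diag([1.113675832821981, 0.00511266938761422]) @ [[-0.52, 0.85],[0.85, 0.52]]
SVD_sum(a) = [[0.48, -0.79], [0.32, -0.53], [0.03, -0.04]] + [[0.00, 0.0], [-0.00, -0.0], [0.00, 0.0]]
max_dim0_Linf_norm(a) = 0.79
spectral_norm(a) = 1.11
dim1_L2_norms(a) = [0.92, 0.62, 0.05]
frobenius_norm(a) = 1.11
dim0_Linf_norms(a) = [0.48, 0.79]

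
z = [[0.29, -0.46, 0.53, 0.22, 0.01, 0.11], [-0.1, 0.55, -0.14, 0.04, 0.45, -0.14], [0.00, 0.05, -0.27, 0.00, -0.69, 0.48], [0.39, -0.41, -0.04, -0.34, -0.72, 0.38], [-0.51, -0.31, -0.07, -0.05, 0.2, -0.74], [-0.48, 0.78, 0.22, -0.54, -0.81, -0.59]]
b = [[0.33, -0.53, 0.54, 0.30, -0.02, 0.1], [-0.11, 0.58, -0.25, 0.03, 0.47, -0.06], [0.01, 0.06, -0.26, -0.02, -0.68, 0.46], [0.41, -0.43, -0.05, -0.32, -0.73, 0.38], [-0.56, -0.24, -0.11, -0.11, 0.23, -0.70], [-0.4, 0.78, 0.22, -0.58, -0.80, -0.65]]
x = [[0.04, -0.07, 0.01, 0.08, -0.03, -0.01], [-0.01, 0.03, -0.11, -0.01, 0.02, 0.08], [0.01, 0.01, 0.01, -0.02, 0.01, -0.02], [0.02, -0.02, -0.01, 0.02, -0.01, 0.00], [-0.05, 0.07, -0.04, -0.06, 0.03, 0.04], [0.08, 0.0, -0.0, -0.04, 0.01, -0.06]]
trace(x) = 0.07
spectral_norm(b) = 1.65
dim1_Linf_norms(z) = [0.53, 0.55, 0.69, 0.72, 0.74, 0.81]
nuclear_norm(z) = 5.05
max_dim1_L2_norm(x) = 0.14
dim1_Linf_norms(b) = [0.54, 0.58, 0.68, 0.73, 0.7, 0.8]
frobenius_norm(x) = 0.25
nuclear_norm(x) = 0.43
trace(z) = -0.16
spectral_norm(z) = 1.59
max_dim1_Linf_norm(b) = 0.8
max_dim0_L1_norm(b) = 2.93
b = z + x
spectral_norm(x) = 0.20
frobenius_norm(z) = 2.49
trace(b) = -0.09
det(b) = -0.02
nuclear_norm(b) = 5.14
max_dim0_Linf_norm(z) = 0.81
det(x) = 0.00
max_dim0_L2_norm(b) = 1.38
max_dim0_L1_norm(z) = 2.88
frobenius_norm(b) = 2.54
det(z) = -0.01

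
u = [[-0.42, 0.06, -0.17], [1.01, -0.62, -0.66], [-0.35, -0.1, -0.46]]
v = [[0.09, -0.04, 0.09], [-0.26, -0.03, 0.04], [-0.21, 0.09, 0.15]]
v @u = [[-0.11, 0.02, -0.03], [0.06, -0.00, 0.05], [0.13, -0.08, -0.09]]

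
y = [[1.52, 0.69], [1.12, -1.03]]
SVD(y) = [[-0.78, -0.62], [-0.62, 0.78]] @ diag([1.8894977757069085, 1.237577535186643]) @ [[-1.0,0.05],  [-0.05,-1.00]]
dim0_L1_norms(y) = [2.64, 1.72]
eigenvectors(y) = [[0.93, -0.24], [0.37, 0.97]]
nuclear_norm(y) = 3.13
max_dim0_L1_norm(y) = 2.64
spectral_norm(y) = 1.89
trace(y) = 0.49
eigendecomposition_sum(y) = [[1.64, 0.40], [0.65, 0.16]] + [[-0.12, 0.29], [0.47, -1.19]]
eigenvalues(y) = [1.79, -1.3]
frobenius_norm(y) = 2.26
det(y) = -2.34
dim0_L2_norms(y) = [1.89, 1.24]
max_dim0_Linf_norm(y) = 1.52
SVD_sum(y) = [[1.48, -0.08], [1.17, -0.06]] + [[0.04, 0.77], [-0.05, -0.97]]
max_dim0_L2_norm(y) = 1.89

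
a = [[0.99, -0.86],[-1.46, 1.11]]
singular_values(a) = [2.25, 0.07]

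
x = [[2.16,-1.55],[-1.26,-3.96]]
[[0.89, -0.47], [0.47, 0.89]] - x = [[-1.27, 1.08], [1.73, 4.85]]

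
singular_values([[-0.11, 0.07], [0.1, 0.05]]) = [0.15, 0.08]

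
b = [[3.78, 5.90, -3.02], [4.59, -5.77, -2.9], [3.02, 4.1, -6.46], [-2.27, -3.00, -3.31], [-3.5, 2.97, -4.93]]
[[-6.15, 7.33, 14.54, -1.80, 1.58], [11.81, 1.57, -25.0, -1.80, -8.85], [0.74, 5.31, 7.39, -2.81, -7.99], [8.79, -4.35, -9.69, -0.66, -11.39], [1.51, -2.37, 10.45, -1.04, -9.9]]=b @ [[-0.12, 1.09, -0.92, -0.19, 0.63],[-1.56, 0.57, 3.33, -0.01, 0.96],[-1.16, 0.05, 0.54, 0.34, 2.14]]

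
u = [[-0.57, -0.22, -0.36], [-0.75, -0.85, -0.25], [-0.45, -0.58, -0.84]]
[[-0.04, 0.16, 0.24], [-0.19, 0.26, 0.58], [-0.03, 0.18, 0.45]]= u @ [[0.08, -0.23, -0.15],[0.20, -0.09, -0.52],[-0.15, -0.03, -0.10]]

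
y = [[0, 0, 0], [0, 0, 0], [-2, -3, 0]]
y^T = [[0, 0, -2], [0, 0, -3], [0, 0, 0]]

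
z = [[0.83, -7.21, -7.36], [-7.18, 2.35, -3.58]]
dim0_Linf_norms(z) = [7.18, 7.21, 7.36]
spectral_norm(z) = 10.35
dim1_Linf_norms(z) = [7.36, 7.18]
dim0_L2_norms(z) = [7.23, 7.58, 8.18]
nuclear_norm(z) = 18.69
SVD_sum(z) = [[0.16, -6.93, -7.63], [0.02, -0.64, -0.71]] + [[0.67, -0.28, 0.27], [-7.2, 2.99, -2.87]]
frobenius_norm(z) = 13.29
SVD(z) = [[-1.0, -0.09], [-0.09, 1.00]] @ diag([10.351869443514266, 8.341025058374763]) @ [[-0.02, 0.67, 0.74],  [-0.87, 0.36, -0.35]]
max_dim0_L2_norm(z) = 8.18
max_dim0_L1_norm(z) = 10.94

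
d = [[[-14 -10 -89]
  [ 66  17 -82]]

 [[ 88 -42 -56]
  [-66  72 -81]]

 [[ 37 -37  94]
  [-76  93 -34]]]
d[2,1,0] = -76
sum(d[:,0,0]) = 111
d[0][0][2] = -89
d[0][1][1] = 17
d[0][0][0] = -14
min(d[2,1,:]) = -76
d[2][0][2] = 94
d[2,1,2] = -34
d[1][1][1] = 72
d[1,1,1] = 72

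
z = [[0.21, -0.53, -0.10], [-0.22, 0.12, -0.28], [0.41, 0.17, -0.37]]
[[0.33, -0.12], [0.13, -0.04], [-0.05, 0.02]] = z @ [[-0.30, 0.11], [-0.64, 0.23], [-0.49, 0.17]]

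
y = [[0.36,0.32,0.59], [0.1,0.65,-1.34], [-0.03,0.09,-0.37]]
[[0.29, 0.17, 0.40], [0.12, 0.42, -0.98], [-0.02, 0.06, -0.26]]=y @[[0.67, 0.12, 0.02],[0.12, 0.50, -0.06],[0.02, -0.06, 0.70]]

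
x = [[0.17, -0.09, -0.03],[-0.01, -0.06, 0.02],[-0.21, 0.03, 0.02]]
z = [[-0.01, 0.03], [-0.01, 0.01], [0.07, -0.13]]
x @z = [[-0.0, 0.01], [0.00, -0.00], [0.0, -0.01]]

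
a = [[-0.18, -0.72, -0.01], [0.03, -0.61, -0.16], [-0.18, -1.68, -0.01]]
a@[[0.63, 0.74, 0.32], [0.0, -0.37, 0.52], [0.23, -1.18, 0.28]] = [[-0.12,0.15,-0.43],  [-0.02,0.44,-0.35],  [-0.12,0.5,-0.93]]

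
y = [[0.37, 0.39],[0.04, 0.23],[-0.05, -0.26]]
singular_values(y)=[0.62, 0.17]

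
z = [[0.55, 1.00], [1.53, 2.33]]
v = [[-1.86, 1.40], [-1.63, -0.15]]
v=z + [[-2.41, 0.4],  [-3.16, -2.48]]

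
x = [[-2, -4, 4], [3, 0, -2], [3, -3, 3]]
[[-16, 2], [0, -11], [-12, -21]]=x@[[0, -5], [4, 0], [0, -2]]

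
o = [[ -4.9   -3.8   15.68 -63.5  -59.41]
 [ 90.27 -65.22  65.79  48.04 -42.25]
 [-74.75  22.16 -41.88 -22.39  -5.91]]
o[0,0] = -4.9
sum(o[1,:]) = 96.63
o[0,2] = 15.68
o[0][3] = -63.5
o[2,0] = -74.75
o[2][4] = -5.91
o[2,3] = -22.39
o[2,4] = -5.91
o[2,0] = -74.75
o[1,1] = -65.22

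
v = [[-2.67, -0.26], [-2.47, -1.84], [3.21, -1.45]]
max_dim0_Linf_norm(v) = 3.21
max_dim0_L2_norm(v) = 4.85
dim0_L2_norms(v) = [4.85, 2.36]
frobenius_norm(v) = 5.39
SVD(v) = [[-0.55,-0.07], [-0.52,-0.75], [0.65,-0.66]] @ diag([4.853131255668045, 2.3530229525565427]) @ [[1.0, 0.03], [-0.03, 1.0]]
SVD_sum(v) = [[-2.68, -0.09], [-2.53, -0.08], [3.16, 0.10]] + [[0.01, -0.17], [0.06, -1.76], [0.05, -1.55]]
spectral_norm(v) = 4.85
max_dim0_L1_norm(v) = 8.35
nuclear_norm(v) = 7.21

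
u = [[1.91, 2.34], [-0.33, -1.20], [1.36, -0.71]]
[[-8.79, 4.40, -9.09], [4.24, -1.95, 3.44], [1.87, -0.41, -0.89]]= u @ [[-0.41, 0.48, -1.88], [-3.42, 1.49, -2.35]]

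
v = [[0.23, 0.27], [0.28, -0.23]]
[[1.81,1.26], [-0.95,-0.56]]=v@ [[1.23, 1.08], [5.64, 3.74]]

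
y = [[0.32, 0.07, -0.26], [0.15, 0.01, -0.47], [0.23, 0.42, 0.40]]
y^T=[[0.32, 0.15, 0.23], [0.07, 0.01, 0.42], [-0.26, -0.47, 0.4]]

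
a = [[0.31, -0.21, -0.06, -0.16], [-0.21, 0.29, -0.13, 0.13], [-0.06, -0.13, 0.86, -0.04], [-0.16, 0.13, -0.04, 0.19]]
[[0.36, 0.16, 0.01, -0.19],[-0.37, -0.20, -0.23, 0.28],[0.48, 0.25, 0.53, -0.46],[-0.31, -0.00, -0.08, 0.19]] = a@[[0.84, 0.83, -0.65, -0.13], [-0.08, -0.42, -1.01, 0.46], [0.57, 0.33, 0.41, -0.45], [-0.75, 1.05, -0.17, 0.47]]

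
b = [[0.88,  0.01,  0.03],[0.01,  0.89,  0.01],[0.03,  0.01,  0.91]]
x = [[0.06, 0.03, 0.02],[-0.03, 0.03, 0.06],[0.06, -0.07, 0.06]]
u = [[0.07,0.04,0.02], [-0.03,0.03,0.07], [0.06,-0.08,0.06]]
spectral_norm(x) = 0.11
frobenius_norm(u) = 0.16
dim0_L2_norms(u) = [0.1, 0.09, 0.09]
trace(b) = 2.68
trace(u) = 0.16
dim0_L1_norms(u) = [0.16, 0.15, 0.15]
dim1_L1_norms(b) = [0.92, 0.91, 0.95]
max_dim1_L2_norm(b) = 0.91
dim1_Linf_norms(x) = [0.06, 0.06, 0.07]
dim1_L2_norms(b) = [0.88, 0.89, 0.91]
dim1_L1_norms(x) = [0.11, 0.12, 0.19]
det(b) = 0.71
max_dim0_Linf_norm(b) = 0.91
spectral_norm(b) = 0.93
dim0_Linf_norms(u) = [0.07, 0.08, 0.07]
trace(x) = 0.15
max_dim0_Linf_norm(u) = 0.08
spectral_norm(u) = 0.12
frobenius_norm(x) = 0.15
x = b @ u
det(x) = 0.00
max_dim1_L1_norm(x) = 0.19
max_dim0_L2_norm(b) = 0.91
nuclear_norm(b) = 2.68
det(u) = 0.00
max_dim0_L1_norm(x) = 0.15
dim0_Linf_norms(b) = [0.88, 0.89, 0.91]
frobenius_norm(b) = 1.55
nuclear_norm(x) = 0.25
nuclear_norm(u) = 0.28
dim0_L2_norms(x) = [0.09, 0.08, 0.09]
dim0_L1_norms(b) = [0.92, 0.91, 0.95]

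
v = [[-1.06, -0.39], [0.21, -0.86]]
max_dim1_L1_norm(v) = 1.45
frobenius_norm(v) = 1.44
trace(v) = -1.92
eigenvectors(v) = [[(0.81+0j), 0.81-0.00j], [-0.21-0.55j, -0.21+0.55j]]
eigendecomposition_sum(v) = [[(-0.53-0.04j), -0.19-0.70j], [0.10+0.38j, -0.43+0.31j]] + [[(-0.53+0.04j), -0.19+0.70j], [0.10-0.38j, -0.43-0.31j]]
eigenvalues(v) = [(-0.96+0.27j), (-0.96-0.27j)]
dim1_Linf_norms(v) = [1.06, 0.86]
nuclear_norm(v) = 2.01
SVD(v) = [[-0.98, -0.21], [-0.21, 0.98]] @ diag([1.1403195173251497, 0.8712470363836755]) @ [[0.87, 0.5], [0.50, -0.87]]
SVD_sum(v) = [[-0.97,-0.55], [-0.21,-0.12]] + [[-0.09, 0.16], [0.42, -0.74]]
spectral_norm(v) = 1.14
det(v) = 0.99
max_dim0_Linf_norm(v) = 1.06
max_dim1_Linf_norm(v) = 1.06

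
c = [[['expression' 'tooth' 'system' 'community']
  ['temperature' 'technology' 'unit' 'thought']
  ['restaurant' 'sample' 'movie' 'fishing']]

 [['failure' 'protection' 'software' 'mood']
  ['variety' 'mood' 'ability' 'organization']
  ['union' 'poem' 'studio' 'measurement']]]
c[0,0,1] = 'tooth'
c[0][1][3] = 'thought'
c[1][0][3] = 'mood'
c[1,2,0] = 'union'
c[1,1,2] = 'ability'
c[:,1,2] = ['unit', 'ability']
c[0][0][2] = 'system'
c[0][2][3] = 'fishing'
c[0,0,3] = 'community'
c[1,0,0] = 'failure'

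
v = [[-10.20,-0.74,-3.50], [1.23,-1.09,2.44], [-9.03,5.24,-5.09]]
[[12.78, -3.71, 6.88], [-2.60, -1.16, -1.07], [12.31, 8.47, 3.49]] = v@[[-1.07, 0.05, -0.47], [-0.01, 2.15, -0.60], [-0.53, 0.46, -0.47]]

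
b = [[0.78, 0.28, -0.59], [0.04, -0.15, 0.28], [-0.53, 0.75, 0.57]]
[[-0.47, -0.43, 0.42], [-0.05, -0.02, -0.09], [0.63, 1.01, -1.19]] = b@ [[-0.66,-0.52,0.24], [0.32,0.7,-0.82], [0.07,0.37,-0.79]]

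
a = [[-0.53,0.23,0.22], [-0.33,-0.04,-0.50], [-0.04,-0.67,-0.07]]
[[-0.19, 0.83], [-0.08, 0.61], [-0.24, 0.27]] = a @ [[0.44,-1.71], [0.35,-0.29], [-0.16,-0.06]]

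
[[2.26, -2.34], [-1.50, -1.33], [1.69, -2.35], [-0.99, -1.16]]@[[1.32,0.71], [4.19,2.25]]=[[-6.82, -3.66], [-7.55, -4.06], [-7.62, -4.09], [-6.17, -3.31]]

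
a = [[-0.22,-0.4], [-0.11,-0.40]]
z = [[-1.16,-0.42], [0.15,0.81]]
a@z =[[0.20, -0.23], [0.07, -0.28]]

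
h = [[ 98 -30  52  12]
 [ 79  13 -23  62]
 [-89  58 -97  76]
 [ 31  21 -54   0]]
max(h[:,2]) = 52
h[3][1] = 21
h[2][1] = 58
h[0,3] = 12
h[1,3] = 62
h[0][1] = -30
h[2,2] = -97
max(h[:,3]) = 76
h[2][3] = 76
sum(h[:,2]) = -122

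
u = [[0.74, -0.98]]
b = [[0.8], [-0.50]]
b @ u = [[0.59, -0.78], [-0.37, 0.49]]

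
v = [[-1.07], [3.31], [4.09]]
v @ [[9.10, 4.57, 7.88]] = [[-9.74, -4.89, -8.43],[30.12, 15.13, 26.08],[37.22, 18.69, 32.23]]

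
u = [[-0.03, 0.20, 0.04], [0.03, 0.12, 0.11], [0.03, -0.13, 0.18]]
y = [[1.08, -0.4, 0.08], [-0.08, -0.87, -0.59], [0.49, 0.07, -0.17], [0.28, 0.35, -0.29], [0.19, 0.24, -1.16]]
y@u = [[-0.04, 0.16, 0.01],[-0.04, -0.04, -0.21],[-0.02, 0.13, -0.00],[-0.01, 0.14, -0.00],[-0.03, 0.22, -0.17]]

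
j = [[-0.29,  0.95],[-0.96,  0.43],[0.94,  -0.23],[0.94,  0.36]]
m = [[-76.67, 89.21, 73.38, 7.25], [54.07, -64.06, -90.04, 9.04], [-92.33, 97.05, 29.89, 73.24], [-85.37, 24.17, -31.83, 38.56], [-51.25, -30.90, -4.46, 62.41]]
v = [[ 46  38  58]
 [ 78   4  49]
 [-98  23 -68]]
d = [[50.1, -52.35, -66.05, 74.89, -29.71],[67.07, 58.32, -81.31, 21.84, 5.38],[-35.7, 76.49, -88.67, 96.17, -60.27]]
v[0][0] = 46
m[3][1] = 24.17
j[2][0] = 0.937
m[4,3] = 62.41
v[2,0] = -98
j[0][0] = -0.29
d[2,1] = 76.49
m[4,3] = 62.41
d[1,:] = [67.07, 58.32, -81.31, 21.84, 5.38]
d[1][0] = 67.07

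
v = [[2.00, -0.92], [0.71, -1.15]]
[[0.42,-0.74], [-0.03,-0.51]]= v@[[0.31,-0.23], [0.22,0.30]]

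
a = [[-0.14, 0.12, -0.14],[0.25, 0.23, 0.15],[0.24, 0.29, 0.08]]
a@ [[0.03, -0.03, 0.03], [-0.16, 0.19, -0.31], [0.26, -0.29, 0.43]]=[[-0.06, 0.07, -0.1],[0.01, -0.01, 0.00],[-0.02, 0.02, -0.05]]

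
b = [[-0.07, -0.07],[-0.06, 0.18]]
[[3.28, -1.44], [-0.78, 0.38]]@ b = [[-0.14, -0.49], [0.03, 0.12]]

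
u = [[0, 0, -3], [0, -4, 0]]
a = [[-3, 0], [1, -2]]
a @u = [[0, 0, 9], [0, 8, -3]]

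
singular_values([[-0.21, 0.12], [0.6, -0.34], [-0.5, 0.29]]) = [0.93, 0.0]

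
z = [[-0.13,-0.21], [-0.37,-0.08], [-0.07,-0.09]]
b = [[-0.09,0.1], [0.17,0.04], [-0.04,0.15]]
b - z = [[0.04, 0.31], [0.54, 0.12], [0.03, 0.24]]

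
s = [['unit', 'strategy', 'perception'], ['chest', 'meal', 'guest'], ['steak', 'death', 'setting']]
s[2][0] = 'steak'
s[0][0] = 'unit'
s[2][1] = 'death'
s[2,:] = ['steak', 'death', 'setting']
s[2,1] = 'death'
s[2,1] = 'death'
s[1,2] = 'guest'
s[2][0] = 'steak'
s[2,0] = 'steak'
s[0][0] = 'unit'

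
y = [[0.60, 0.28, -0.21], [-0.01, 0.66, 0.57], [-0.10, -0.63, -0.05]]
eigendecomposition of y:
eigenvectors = [[(-0.97+0j), 0.41+0.32j, 0.41-0.32j], [(0.22+0j), (-0.62+0j), -0.62-0.00j], [(-0.07+0j), (0.35-0.48j), (0.35+0.48j)]]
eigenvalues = [(0.52+0j), (0.34+0.44j), (0.34-0.44j)]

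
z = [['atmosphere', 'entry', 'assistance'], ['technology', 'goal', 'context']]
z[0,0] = 'atmosphere'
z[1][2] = 'context'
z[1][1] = 'goal'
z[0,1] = 'entry'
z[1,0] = 'technology'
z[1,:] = ['technology', 'goal', 'context']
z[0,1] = 'entry'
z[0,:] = ['atmosphere', 'entry', 'assistance']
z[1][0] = 'technology'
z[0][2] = 'assistance'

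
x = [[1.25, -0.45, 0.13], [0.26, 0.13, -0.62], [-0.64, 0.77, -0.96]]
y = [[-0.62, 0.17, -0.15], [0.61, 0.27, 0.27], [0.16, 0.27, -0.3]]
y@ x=[[-0.63, 0.19, -0.04], [0.66, -0.03, -0.35], [0.46, -0.27, 0.14]]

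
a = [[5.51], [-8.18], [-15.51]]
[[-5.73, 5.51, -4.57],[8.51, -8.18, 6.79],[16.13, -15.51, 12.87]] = a@[[-1.04, 1.0, -0.83]]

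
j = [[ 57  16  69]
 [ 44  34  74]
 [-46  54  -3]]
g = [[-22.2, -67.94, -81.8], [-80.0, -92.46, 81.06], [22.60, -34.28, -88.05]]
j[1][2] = 74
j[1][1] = 34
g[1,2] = 81.06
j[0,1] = 16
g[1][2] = 81.06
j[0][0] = 57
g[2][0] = 22.6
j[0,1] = 16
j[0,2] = 69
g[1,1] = -92.46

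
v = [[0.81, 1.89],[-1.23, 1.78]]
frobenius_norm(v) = 2.98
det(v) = 3.77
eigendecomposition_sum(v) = [[(0.4+0.94j), 0.94-0.85j], [(-0.62+0.55j), (0.89+0.51j)]] + [[(0.4-0.94j), (0.94+0.85j)], [-0.62-0.55j, (0.89-0.51j)]]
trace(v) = 2.59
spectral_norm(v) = 2.61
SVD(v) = [[0.67,  0.74], [0.74,  -0.67]] @ diag([2.6140893161755683, 1.4408459484125111]) @ [[-0.14, 0.99], [0.99, 0.14]]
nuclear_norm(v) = 4.05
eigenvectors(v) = [[(0.78+0j), 0.78-0.00j], [(0.2+0.6j), (0.2-0.6j)]]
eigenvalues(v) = [(1.3+1.45j), (1.3-1.45j)]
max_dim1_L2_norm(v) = 2.16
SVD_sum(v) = [[-0.25, 1.74], [-0.27, 1.92]] + [[1.06, 0.15], [-0.96, -0.14]]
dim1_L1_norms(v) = [2.7, 3.01]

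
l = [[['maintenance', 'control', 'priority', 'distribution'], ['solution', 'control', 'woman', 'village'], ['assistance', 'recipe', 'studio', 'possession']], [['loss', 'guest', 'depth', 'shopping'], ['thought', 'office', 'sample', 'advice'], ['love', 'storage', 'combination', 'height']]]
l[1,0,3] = 'shopping'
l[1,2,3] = 'height'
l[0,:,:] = [['maintenance', 'control', 'priority', 'distribution'], ['solution', 'control', 'woman', 'village'], ['assistance', 'recipe', 'studio', 'possession']]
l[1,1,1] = 'office'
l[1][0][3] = 'shopping'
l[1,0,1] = 'guest'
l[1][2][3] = 'height'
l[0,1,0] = 'solution'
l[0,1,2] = 'woman'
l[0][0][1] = 'control'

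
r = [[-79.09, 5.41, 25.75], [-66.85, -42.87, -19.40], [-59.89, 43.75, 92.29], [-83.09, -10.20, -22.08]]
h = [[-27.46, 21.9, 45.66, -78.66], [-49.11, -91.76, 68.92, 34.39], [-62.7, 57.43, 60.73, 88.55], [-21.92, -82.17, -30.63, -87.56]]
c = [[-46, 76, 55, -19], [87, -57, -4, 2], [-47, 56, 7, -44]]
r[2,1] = 43.75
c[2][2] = 7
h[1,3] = 34.39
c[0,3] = -19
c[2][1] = 56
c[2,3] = -44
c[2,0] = -47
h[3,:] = [-21.92, -82.17, -30.63, -87.56]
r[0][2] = 25.75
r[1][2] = -19.4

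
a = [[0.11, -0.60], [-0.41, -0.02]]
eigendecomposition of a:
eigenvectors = [[0.81,0.73], [-0.59,0.69]]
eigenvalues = [0.55, -0.46]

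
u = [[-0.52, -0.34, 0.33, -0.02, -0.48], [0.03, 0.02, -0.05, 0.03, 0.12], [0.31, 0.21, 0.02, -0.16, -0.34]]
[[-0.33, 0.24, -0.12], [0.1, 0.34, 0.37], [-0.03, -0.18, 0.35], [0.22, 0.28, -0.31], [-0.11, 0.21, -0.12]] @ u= [[0.14, 0.09, -0.12, 0.03, 0.23], [0.07, 0.05, 0.02, -0.05, -0.13], [0.12, 0.08, 0.01, -0.06, -0.13], [-0.2, -0.13, 0.05, 0.05, 0.03], [0.03, 0.02, -0.05, 0.03, 0.12]]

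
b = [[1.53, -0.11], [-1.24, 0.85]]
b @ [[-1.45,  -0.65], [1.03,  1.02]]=[[-2.33, -1.11], [2.67, 1.67]]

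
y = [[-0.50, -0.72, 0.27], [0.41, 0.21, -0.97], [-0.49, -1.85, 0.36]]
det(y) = 0.446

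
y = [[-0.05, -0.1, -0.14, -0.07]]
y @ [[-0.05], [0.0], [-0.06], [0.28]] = [[-0.01]]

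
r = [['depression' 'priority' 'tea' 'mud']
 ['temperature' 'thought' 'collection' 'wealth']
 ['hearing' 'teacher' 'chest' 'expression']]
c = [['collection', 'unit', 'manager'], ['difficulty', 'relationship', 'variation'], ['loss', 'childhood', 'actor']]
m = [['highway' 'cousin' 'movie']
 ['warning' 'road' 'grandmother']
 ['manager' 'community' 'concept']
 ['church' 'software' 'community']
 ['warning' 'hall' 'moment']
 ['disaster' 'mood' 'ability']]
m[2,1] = 'community'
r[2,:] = ['hearing', 'teacher', 'chest', 'expression']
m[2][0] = 'manager'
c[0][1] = 'unit'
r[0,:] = ['depression', 'priority', 'tea', 'mud']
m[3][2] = 'community'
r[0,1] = 'priority'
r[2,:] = ['hearing', 'teacher', 'chest', 'expression']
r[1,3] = 'wealth'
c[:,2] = ['manager', 'variation', 'actor']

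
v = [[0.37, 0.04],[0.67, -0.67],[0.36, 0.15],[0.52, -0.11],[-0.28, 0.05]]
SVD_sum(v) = [[0.27, -0.15], [0.80, -0.44], [0.21, -0.12], [0.45, -0.24], [-0.24, 0.13]] + [[0.1, 0.19], [-0.13, -0.23], [0.15, 0.27], [0.07, 0.13], [-0.04, -0.08]]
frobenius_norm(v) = 1.25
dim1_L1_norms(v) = [0.41, 1.34, 0.51, 0.63, 0.33]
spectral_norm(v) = 1.15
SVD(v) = [[-0.27, 0.43], [-0.79, -0.54], [-0.21, 0.62], [-0.44, 0.31], [0.24, -0.18]] @ diag([1.145175292809277, 0.49027905190736726]) @ [[-0.88, 0.48],[0.48, 0.88]]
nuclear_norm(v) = 1.64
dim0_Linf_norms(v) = [0.67, 0.67]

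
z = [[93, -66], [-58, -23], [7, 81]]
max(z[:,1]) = 81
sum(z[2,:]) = 88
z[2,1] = 81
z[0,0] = 93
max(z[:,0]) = 93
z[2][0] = 7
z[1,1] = -23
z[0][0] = 93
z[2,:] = [7, 81]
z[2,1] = 81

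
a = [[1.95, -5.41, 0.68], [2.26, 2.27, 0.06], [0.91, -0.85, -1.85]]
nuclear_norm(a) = 10.88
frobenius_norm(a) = 6.98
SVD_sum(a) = [[1.28, -5.58, 0.33], [-0.38, 1.66, -0.10], [0.21, -0.90, 0.05]] + [[0.61, 0.14, -0.09], [2.57, 0.57, -0.37], [0.93, 0.2, -0.13]] + [[0.06,0.04,0.44], [0.07,0.05,0.53], [-0.22,-0.15,-1.77]]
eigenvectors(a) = [[(0.83+0j), (0.83-0j), (-0.11+0j)], [-0.01-0.54j, (-0.01+0.54j), (0.04+0j)], [0.16-0.03j, 0.16+0.03j, 0.99+0.00j]]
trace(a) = 2.37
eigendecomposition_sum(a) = [[1.00+1.75j,-2.70+1.67j,(0.23+0.12j)],[(1.12-0.68j),(1.13+1.73j),(0.07-0.15j)],[(0.26+0.31j),-0.48+0.43j,(0.05+0.02j)]] + [[(1-1.75j), (-2.7-1.67j), (0.23-0.12j)], [1.12+0.68j, 1.13-1.73j, (0.07+0.15j)], [0.26-0.31j, (-0.48-0.43j), (0.05-0.02j)]] + [[-0.04-0.00j,(-0.01-0j),0.22+0.00j],[0.02+0.00j,0.00+0.00j,(-0.09-0j)],[(0.39+0j),(0.11+0j),-1.95-0.00j]]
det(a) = -33.72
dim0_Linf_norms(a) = [2.26, 5.41, 1.85]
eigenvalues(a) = [(2.18+3.49j), (2.18-3.49j), (-1.99+0j)]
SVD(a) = [[-0.95, -0.22, -0.23],  [0.28, -0.92, -0.28],  [-0.15, -0.33, 0.93]] @ diag([6.056345826858229, 2.8987466848021355, 1.9204538221070426]) @ [[-0.22, 0.97, -0.06], [-0.97, -0.21, 0.14], [-0.12, -0.09, -0.99]]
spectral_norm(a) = 6.06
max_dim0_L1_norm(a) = 8.53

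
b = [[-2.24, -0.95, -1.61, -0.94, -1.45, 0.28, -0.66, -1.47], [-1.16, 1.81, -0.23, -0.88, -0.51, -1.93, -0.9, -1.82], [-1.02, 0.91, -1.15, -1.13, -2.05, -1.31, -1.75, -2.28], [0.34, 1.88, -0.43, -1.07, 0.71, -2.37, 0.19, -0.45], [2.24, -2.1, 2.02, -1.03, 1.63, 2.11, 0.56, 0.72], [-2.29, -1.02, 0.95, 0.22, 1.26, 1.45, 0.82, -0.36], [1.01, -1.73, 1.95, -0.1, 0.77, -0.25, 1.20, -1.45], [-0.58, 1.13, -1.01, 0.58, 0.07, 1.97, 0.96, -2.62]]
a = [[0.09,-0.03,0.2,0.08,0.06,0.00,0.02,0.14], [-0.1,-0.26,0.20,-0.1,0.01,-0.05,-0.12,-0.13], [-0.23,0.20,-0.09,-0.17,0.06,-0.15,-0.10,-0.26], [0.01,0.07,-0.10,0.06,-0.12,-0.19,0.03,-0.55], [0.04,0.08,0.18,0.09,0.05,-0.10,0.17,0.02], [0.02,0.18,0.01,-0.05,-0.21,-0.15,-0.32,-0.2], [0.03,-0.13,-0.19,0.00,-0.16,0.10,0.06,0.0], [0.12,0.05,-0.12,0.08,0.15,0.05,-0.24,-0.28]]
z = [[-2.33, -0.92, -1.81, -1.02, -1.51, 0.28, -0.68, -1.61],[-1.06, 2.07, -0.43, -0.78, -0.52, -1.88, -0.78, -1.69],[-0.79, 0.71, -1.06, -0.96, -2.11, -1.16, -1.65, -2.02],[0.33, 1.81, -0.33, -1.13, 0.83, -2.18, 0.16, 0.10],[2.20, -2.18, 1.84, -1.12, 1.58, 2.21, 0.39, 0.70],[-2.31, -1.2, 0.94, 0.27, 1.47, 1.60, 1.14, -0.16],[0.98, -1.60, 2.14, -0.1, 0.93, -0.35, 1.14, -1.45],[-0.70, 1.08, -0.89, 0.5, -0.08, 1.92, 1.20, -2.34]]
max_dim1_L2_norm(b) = 4.74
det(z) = -133.19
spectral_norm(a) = 0.85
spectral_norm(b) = 7.67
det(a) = -0.00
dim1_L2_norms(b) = [3.76, 3.68, 4.32, 3.37, 4.74, 3.42, 3.47, 3.83]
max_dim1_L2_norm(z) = 4.72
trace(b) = -0.99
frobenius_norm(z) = 10.83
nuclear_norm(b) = 25.19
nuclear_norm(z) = 25.17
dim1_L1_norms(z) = [10.16, 9.21, 10.46, 6.87, 12.22, 9.09, 8.69, 8.71]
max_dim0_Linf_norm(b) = 2.62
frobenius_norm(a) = 1.21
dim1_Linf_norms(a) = [0.2, 0.26, 0.26, 0.55, 0.18, 0.32, 0.19, 0.28]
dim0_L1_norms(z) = [10.7, 11.57, 9.44, 5.88, 9.03, 11.58, 7.14, 10.07]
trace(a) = -0.52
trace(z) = -0.47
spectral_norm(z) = 7.51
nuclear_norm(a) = 2.78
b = a + z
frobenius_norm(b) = 10.89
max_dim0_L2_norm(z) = 4.58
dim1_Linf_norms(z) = [2.33, 2.07, 2.11, 2.18, 2.21, 2.31, 2.14, 2.34]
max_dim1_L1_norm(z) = 12.22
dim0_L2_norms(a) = [0.3, 0.41, 0.43, 0.26, 0.34, 0.33, 0.47, 0.72]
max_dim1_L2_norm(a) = 0.61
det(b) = 63.97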